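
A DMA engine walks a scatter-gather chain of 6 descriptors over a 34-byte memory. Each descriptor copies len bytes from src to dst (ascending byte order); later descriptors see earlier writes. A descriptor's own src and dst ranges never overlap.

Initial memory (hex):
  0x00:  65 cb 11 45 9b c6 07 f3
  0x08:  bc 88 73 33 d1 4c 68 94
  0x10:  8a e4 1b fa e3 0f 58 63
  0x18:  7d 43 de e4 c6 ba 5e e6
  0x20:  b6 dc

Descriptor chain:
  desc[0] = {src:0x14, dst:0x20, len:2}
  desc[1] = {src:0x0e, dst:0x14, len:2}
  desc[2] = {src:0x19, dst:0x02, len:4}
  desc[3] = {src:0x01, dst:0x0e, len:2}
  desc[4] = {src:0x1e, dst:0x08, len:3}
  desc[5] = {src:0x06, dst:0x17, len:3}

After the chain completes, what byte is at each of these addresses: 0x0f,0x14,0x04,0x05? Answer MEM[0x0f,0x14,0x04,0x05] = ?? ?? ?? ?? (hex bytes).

MEM[0x0f,0x14,0x04,0x05] = 43 68 e4 c6

#0 dst[0x20+2] := {0xe3,0x0f}
#1 dst[0x14+2] := {0x68,0x94}
#2 dst[0x02+4] := {0x43,0xde,0xe4,0xc6}
#3 dst[0x0e+2] := {0xcb,0x43}
#4 dst[0x08+3] := {0x5e,0xe6,0xe3}
#5 dst[0x17+3] := {0x07,0xf3,0x5e}
query mem[0x0f]=0x43, mem[0x14]=0x68, mem[0x04]=0xe4, mem[0x05]=0xc6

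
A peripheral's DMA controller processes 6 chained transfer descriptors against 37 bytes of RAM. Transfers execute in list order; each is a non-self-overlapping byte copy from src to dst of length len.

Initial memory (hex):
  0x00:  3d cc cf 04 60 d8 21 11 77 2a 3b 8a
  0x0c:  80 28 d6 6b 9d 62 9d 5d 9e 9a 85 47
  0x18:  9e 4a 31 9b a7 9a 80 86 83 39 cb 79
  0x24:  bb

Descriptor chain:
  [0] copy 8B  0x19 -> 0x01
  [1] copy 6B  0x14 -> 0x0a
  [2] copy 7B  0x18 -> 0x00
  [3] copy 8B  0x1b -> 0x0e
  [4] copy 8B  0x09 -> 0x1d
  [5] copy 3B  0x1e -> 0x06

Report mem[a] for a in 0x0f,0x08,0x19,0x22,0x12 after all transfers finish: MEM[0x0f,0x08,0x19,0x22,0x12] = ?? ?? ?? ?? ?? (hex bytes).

D0: mem[0x01..0x08] <- [4a 31 9b a7 9a 80 86 83]
D1: mem[0x0a..0x0f] <- [9e 9a 85 47 9e 4a]
D2: mem[0x00..0x06] <- [9e 4a 31 9b a7 9a 80]
D3: mem[0x0e..0x15] <- [9b a7 9a 80 86 83 39 cb]
D4: mem[0x1d..0x24] <- [2a 9e 9a 85 47 9b a7 9a]
D5: mem[0x06..0x08] <- [9e 9a 85]
query mem[0x0f]=0xa7, mem[0x08]=0x85, mem[0x19]=0x4a, mem[0x22]=0x9b, mem[0x12]=0x86

MEM[0x0f,0x08,0x19,0x22,0x12] = a7 85 4a 9b 86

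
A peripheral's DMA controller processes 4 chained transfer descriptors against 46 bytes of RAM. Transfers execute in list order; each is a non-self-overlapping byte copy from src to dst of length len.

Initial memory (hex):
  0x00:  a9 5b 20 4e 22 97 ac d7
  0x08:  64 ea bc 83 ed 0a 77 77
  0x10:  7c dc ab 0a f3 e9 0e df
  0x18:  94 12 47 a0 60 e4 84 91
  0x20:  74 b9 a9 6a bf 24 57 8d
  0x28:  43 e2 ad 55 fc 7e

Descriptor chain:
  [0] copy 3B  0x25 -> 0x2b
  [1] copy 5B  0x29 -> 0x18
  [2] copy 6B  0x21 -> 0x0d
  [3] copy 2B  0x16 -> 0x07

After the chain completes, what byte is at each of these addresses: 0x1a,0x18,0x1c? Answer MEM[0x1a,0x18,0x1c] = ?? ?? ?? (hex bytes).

MEM[0x1a,0x18,0x1c] = 24 e2 8d

#0 dst[0x2b+3] := {0x24,0x57,0x8d}
#1 dst[0x18+5] := {0xe2,0xad,0x24,0x57,0x8d}
#2 dst[0x0d+6] := {0xb9,0xa9,0x6a,0xbf,0x24,0x57}
#3 dst[0x07+2] := {0x0e,0xdf}
query mem[0x1a]=0x24, mem[0x18]=0xe2, mem[0x1c]=0x8d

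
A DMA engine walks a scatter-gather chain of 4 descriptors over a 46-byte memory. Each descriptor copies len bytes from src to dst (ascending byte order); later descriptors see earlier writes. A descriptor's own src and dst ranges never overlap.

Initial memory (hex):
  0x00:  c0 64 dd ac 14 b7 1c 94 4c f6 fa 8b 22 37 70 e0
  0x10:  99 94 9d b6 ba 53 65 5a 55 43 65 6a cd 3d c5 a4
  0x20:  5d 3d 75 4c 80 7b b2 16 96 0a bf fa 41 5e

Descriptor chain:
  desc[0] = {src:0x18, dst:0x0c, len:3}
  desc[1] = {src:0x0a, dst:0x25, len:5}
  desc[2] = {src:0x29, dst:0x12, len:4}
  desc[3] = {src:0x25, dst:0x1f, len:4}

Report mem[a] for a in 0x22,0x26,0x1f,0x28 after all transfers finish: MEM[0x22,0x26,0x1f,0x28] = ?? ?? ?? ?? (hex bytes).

MEM[0x22,0x26,0x1f,0x28] = 43 8b fa 43

  after D0: wrote 3B at 0x0c = 554365
  after D1: wrote 5B at 0x25 = fa8b554365
  after D2: wrote 4B at 0x12 = 65bffa41
  after D3: wrote 4B at 0x1f = fa8b5543
query mem[0x22]=0x43, mem[0x26]=0x8b, mem[0x1f]=0xfa, mem[0x28]=0x43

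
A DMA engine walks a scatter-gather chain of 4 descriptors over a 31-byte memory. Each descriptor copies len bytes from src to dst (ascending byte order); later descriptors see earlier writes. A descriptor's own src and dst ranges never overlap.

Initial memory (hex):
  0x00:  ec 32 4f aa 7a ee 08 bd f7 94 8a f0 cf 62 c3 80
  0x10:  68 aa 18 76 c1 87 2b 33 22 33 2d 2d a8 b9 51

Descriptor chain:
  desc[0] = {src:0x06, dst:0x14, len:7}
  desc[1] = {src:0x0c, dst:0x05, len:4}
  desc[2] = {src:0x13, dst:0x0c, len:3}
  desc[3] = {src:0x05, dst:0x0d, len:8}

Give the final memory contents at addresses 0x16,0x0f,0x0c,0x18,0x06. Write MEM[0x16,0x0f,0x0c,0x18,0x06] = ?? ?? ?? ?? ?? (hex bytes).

[0] 0x06->0x14 len=7 : 08 bd f7 94 8a f0 cf
[1] 0x0c->0x05 len=4 : cf 62 c3 80
[2] 0x13->0x0c len=3 : 76 08 bd
[3] 0x05->0x0d len=8 : cf 62 c3 80 94 8a f0 76
query mem[0x16]=0xf7, mem[0x0f]=0xc3, mem[0x0c]=0x76, mem[0x18]=0x8a, mem[0x06]=0x62

MEM[0x16,0x0f,0x0c,0x18,0x06] = f7 c3 76 8a 62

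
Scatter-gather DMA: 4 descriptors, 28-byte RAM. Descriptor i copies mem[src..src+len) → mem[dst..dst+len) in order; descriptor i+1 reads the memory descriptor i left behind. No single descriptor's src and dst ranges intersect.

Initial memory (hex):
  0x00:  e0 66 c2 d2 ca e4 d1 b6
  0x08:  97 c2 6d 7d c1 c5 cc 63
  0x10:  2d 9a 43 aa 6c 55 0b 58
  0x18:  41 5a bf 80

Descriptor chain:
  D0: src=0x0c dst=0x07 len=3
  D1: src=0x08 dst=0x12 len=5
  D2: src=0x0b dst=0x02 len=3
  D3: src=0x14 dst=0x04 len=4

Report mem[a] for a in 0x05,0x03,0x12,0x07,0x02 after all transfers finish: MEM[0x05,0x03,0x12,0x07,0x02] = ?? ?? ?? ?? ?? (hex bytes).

MEM[0x05,0x03,0x12,0x07,0x02] = 7d c1 c5 58 7d

  after D0: wrote 3B at 0x07 = c1c5cc
  after D1: wrote 5B at 0x12 = c5cc6d7dc1
  after D2: wrote 3B at 0x02 = 7dc1c5
  after D3: wrote 4B at 0x04 = 6d7dc158
query mem[0x05]=0x7d, mem[0x03]=0xc1, mem[0x12]=0xc5, mem[0x07]=0x58, mem[0x02]=0x7d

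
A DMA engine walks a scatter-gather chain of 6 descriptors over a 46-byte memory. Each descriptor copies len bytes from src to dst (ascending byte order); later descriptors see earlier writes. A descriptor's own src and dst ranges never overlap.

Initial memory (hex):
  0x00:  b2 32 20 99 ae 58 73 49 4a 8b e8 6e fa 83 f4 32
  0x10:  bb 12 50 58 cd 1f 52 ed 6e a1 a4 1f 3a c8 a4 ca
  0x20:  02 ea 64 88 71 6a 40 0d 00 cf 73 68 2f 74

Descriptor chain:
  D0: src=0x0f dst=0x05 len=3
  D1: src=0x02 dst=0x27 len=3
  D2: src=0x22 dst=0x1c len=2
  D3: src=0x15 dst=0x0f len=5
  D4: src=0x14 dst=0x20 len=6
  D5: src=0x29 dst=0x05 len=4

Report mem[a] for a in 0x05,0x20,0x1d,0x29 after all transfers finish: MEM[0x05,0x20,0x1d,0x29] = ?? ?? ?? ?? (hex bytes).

MEM[0x05,0x20,0x1d,0x29] = ae cd 88 ae

  after D0: wrote 3B at 0x05 = 32bb12
  after D1: wrote 3B at 0x27 = 2099ae
  after D2: wrote 2B at 0x1c = 6488
  after D3: wrote 5B at 0x0f = 1f52ed6ea1
  after D4: wrote 6B at 0x20 = cd1f52ed6ea1
  after D5: wrote 4B at 0x05 = ae73682f
query mem[0x05]=0xae, mem[0x20]=0xcd, mem[0x1d]=0x88, mem[0x29]=0xae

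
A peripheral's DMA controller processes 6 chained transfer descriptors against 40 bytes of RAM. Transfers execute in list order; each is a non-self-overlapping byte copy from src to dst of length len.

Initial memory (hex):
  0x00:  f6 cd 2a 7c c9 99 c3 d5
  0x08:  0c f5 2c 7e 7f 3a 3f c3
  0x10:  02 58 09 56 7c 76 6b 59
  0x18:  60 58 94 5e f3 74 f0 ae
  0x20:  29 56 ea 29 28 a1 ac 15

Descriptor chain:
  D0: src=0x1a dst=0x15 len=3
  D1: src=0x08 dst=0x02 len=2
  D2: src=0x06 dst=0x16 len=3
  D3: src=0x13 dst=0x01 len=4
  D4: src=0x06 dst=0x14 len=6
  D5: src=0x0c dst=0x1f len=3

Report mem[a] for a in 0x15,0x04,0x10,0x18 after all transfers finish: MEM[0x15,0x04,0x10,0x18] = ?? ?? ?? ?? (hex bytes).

MEM[0x15,0x04,0x10,0x18] = d5 c3 02 2c

D0: mem[0x15..0x17] <- [94 5e f3]
D1: mem[0x02..0x03] <- [0c f5]
D2: mem[0x16..0x18] <- [c3 d5 0c]
D3: mem[0x01..0x04] <- [56 7c 94 c3]
D4: mem[0x14..0x19] <- [c3 d5 0c f5 2c 7e]
D5: mem[0x1f..0x21] <- [7f 3a 3f]
query mem[0x15]=0xd5, mem[0x04]=0xc3, mem[0x10]=0x02, mem[0x18]=0x2c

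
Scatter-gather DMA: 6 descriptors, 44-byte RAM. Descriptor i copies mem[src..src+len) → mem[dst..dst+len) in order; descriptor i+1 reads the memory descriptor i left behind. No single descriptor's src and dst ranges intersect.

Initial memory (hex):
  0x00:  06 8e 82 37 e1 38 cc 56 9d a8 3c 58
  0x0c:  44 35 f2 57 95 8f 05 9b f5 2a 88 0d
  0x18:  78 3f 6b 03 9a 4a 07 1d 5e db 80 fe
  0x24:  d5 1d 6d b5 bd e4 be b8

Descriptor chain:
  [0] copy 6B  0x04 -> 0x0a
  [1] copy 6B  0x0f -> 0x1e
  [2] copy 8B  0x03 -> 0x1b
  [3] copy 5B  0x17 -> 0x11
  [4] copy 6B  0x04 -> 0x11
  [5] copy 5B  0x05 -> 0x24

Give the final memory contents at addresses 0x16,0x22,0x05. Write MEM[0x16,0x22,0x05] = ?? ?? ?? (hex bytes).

MEM[0x16,0x22,0x05] = a8 e1 38

D0: mem[0x0a..0x0f] <- [e1 38 cc 56 9d a8]
D1: mem[0x1e..0x23] <- [a8 95 8f 05 9b f5]
D2: mem[0x1b..0x22] <- [37 e1 38 cc 56 9d a8 e1]
D3: mem[0x11..0x15] <- [0d 78 3f 6b 37]
D4: mem[0x11..0x16] <- [e1 38 cc 56 9d a8]
D5: mem[0x24..0x28] <- [38 cc 56 9d a8]
query mem[0x16]=0xa8, mem[0x22]=0xe1, mem[0x05]=0x38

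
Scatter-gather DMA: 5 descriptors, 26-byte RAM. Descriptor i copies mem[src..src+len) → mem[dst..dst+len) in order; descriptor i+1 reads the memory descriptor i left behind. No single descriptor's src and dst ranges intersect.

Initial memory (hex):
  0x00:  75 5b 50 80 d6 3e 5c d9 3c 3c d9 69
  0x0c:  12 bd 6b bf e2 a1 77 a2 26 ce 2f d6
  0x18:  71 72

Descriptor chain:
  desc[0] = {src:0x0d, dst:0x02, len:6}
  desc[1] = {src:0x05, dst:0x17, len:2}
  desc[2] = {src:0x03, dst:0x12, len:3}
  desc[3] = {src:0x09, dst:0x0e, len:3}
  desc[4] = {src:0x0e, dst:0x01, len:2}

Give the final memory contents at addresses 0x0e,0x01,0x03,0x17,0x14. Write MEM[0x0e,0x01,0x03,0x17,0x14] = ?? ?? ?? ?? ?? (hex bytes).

MEM[0x0e,0x01,0x03,0x17,0x14] = 3c 3c 6b e2 e2

D0: mem[0x02..0x07] <- [bd 6b bf e2 a1 77]
D1: mem[0x17..0x18] <- [e2 a1]
D2: mem[0x12..0x14] <- [6b bf e2]
D3: mem[0x0e..0x10] <- [3c d9 69]
D4: mem[0x01..0x02] <- [3c d9]
query mem[0x0e]=0x3c, mem[0x01]=0x3c, mem[0x03]=0x6b, mem[0x17]=0xe2, mem[0x14]=0xe2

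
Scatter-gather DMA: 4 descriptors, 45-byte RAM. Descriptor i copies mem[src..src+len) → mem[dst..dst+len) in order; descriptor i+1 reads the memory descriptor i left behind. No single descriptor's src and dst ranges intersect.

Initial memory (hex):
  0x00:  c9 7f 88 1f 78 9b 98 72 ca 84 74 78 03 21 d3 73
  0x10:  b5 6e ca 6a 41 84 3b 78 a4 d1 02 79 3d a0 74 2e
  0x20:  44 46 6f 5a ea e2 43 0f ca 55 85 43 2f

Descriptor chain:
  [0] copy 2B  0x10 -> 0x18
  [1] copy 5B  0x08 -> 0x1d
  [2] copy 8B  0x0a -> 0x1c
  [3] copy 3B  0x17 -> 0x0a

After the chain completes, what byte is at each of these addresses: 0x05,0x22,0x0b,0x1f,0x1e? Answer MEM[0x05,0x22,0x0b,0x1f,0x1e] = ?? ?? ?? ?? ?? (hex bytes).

D0: mem[0x18..0x19] <- [b5 6e]
D1: mem[0x1d..0x21] <- [ca 84 74 78 03]
D2: mem[0x1c..0x23] <- [74 78 03 21 d3 73 b5 6e]
D3: mem[0x0a..0x0c] <- [78 b5 6e]
query mem[0x05]=0x9b, mem[0x22]=0xb5, mem[0x0b]=0xb5, mem[0x1f]=0x21, mem[0x1e]=0x03

MEM[0x05,0x22,0x0b,0x1f,0x1e] = 9b b5 b5 21 03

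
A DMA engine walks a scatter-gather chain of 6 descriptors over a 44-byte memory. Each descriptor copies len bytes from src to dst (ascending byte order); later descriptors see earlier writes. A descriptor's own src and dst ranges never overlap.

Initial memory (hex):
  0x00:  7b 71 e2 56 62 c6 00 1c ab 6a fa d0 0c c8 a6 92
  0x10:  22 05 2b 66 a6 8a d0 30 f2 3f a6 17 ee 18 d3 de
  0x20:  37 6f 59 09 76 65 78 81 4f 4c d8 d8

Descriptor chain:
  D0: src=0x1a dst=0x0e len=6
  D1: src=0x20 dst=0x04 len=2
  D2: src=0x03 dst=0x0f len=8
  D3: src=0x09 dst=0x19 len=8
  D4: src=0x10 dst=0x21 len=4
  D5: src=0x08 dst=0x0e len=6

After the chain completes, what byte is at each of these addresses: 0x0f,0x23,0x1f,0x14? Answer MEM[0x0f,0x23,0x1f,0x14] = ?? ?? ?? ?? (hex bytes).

MEM[0x0f,0x23,0x1f,0x14] = 6a 00 56 ab

#0 dst[0x0e+6] := {0xa6,0x17,0xee,0x18,0xd3,0xde}
#1 dst[0x04+2] := {0x37,0x6f}
#2 dst[0x0f+8] := {0x56,0x37,0x6f,0x00,0x1c,0xab,0x6a,0xfa}
#3 dst[0x19+8] := {0x6a,0xfa,0xd0,0x0c,0xc8,0xa6,0x56,0x37}
#4 dst[0x21+4] := {0x37,0x6f,0x00,0x1c}
#5 dst[0x0e+6] := {0xab,0x6a,0xfa,0xd0,0x0c,0xc8}
query mem[0x0f]=0x6a, mem[0x23]=0x00, mem[0x1f]=0x56, mem[0x14]=0xab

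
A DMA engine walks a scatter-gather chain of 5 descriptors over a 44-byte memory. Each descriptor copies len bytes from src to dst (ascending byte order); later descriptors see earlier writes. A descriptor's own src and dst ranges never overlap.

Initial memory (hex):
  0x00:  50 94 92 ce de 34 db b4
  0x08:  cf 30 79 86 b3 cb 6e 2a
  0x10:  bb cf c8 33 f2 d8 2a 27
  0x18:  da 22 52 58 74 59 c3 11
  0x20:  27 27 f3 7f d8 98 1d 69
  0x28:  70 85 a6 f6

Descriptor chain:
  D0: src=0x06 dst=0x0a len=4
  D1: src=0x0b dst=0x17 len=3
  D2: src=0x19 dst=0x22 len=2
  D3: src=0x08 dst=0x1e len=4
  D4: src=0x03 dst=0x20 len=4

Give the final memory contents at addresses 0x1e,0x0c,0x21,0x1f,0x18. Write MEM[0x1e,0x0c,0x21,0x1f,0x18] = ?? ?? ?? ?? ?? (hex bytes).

MEM[0x1e,0x0c,0x21,0x1f,0x18] = cf cf de 30 cf

#0 dst[0x0a+4] := {0xdb,0xb4,0xcf,0x30}
#1 dst[0x17+3] := {0xb4,0xcf,0x30}
#2 dst[0x22+2] := {0x30,0x52}
#3 dst[0x1e+4] := {0xcf,0x30,0xdb,0xb4}
#4 dst[0x20+4] := {0xce,0xde,0x34,0xdb}
query mem[0x1e]=0xcf, mem[0x0c]=0xcf, mem[0x21]=0xde, mem[0x1f]=0x30, mem[0x18]=0xcf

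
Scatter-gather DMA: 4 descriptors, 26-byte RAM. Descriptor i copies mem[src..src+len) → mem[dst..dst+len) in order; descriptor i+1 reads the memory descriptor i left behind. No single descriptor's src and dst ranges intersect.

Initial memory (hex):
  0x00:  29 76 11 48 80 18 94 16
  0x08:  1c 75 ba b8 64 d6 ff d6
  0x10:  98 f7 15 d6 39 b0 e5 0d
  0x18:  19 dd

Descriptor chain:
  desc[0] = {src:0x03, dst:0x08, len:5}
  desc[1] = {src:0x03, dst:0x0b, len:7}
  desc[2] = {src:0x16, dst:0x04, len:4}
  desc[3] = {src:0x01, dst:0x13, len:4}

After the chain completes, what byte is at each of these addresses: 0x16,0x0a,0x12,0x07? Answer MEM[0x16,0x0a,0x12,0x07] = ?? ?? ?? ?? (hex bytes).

#0 dst[0x08+5] := {0x48,0x80,0x18,0x94,0x16}
#1 dst[0x0b+7] := {0x48,0x80,0x18,0x94,0x16,0x48,0x80}
#2 dst[0x04+4] := {0xe5,0x0d,0x19,0xdd}
#3 dst[0x13+4] := {0x76,0x11,0x48,0xe5}
query mem[0x16]=0xe5, mem[0x0a]=0x18, mem[0x12]=0x15, mem[0x07]=0xdd

MEM[0x16,0x0a,0x12,0x07] = e5 18 15 dd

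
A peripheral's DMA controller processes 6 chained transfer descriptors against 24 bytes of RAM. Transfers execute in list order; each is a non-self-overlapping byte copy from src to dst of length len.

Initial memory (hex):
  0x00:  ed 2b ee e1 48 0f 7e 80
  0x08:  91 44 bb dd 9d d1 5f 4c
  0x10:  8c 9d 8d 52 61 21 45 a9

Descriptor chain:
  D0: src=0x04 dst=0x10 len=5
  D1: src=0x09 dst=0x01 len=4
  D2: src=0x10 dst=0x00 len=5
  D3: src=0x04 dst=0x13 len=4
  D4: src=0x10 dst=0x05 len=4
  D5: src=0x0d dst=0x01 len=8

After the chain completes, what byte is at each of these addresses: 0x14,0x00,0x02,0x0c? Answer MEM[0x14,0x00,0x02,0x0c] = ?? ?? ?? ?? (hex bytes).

MEM[0x14,0x00,0x02,0x0c] = 0f 48 5f 9d

#0 dst[0x10+5] := {0x48,0x0f,0x7e,0x80,0x91}
#1 dst[0x01+4] := {0x44,0xbb,0xdd,0x9d}
#2 dst[0x00+5] := {0x48,0x0f,0x7e,0x80,0x91}
#3 dst[0x13+4] := {0x91,0x0f,0x7e,0x80}
#4 dst[0x05+4] := {0x48,0x0f,0x7e,0x91}
#5 dst[0x01+8] := {0xd1,0x5f,0x4c,0x48,0x0f,0x7e,0x91,0x0f}
query mem[0x14]=0x0f, mem[0x00]=0x48, mem[0x02]=0x5f, mem[0x0c]=0x9d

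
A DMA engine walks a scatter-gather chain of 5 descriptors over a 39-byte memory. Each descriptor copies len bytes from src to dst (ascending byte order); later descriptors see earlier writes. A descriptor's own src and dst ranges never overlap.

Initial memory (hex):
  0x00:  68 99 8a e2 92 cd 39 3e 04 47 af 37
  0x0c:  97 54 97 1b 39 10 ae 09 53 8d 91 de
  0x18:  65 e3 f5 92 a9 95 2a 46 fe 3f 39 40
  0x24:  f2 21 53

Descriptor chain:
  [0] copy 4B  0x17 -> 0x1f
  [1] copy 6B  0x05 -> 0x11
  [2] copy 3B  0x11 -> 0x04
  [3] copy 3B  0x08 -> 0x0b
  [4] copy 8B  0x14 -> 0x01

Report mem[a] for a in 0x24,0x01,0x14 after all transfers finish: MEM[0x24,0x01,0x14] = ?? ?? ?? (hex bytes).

[0] 0x17->0x1f len=4 : de 65 e3 f5
[1] 0x05->0x11 len=6 : cd 39 3e 04 47 af
[2] 0x11->0x04 len=3 : cd 39 3e
[3] 0x08->0x0b len=3 : 04 47 af
[4] 0x14->0x01 len=8 : 04 47 af de 65 e3 f5 92
query mem[0x24]=0xf2, mem[0x01]=0x04, mem[0x14]=0x04

MEM[0x24,0x01,0x14] = f2 04 04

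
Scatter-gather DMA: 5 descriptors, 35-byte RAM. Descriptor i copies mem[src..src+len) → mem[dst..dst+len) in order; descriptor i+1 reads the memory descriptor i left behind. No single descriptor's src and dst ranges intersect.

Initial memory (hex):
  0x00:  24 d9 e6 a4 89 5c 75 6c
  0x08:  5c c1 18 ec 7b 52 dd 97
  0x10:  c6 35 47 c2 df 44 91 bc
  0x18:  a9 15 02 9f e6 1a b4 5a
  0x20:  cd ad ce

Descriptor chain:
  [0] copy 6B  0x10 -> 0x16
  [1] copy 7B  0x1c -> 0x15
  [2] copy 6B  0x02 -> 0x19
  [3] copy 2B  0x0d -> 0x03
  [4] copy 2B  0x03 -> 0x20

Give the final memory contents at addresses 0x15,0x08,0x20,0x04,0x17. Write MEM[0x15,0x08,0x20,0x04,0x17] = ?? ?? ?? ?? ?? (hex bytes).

MEM[0x15,0x08,0x20,0x04,0x17] = e6 5c 52 dd b4

#0 dst[0x16+6] := {0xc6,0x35,0x47,0xc2,0xdf,0x44}
#1 dst[0x15+7] := {0xe6,0x1a,0xb4,0x5a,0xcd,0xad,0xce}
#2 dst[0x19+6] := {0xe6,0xa4,0x89,0x5c,0x75,0x6c}
#3 dst[0x03+2] := {0x52,0xdd}
#4 dst[0x20+2] := {0x52,0xdd}
query mem[0x15]=0xe6, mem[0x08]=0x5c, mem[0x20]=0x52, mem[0x04]=0xdd, mem[0x17]=0xb4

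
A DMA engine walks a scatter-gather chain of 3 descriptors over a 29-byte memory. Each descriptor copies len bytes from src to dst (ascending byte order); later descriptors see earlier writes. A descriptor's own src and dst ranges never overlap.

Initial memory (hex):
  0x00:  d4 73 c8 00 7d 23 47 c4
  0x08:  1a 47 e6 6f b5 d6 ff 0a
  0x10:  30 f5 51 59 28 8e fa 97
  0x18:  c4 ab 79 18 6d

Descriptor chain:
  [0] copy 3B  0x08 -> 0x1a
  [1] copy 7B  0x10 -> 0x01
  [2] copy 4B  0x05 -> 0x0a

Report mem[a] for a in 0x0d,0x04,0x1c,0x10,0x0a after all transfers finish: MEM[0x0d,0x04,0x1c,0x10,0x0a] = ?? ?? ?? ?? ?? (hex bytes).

[0] 0x08->0x1a len=3 : 1a 47 e6
[1] 0x10->0x01 len=7 : 30 f5 51 59 28 8e fa
[2] 0x05->0x0a len=4 : 28 8e fa 1a
query mem[0x0d]=0x1a, mem[0x04]=0x59, mem[0x1c]=0xe6, mem[0x10]=0x30, mem[0x0a]=0x28

MEM[0x0d,0x04,0x1c,0x10,0x0a] = 1a 59 e6 30 28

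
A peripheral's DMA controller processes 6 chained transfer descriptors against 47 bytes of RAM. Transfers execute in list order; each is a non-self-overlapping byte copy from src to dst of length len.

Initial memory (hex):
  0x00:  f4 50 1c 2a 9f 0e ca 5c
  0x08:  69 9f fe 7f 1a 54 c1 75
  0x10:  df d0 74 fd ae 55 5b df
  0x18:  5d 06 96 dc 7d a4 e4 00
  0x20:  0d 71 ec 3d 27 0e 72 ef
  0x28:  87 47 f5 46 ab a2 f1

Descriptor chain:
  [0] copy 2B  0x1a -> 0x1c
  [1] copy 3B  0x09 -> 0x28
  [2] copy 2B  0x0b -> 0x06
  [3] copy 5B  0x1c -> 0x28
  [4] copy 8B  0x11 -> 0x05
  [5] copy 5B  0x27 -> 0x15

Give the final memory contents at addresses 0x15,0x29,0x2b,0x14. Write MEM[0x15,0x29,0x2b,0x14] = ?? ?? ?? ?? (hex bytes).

MEM[0x15,0x29,0x2b,0x14] = ef dc 00 ae

D0: mem[0x1c..0x1d] <- [96 dc]
D1: mem[0x28..0x2a] <- [9f fe 7f]
D2: mem[0x06..0x07] <- [7f 1a]
D3: mem[0x28..0x2c] <- [96 dc e4 00 0d]
D4: mem[0x05..0x0c] <- [d0 74 fd ae 55 5b df 5d]
D5: mem[0x15..0x19] <- [ef 96 dc e4 00]
query mem[0x15]=0xef, mem[0x29]=0xdc, mem[0x2b]=0x00, mem[0x14]=0xae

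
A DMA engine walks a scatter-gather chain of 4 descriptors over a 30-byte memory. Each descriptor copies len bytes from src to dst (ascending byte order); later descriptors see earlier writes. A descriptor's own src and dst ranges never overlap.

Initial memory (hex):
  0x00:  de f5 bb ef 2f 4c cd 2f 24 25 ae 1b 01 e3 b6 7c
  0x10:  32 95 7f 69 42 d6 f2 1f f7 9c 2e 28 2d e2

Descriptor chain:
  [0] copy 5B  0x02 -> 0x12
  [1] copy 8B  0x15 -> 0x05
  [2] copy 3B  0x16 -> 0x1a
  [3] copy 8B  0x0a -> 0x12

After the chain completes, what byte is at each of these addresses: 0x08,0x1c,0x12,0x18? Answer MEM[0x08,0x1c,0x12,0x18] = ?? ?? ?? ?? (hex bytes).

MEM[0x08,0x1c,0x12,0x18] = f7 f7 2e 32

  after D0: wrote 5B at 0x12 = bbef2f4ccd
  after D1: wrote 8B at 0x05 = 4ccd1ff79c2e282d
  after D2: wrote 3B at 0x1a = cd1ff7
  after D3: wrote 8B at 0x12 = 2e282de3b67c3295
query mem[0x08]=0xf7, mem[0x1c]=0xf7, mem[0x12]=0x2e, mem[0x18]=0x32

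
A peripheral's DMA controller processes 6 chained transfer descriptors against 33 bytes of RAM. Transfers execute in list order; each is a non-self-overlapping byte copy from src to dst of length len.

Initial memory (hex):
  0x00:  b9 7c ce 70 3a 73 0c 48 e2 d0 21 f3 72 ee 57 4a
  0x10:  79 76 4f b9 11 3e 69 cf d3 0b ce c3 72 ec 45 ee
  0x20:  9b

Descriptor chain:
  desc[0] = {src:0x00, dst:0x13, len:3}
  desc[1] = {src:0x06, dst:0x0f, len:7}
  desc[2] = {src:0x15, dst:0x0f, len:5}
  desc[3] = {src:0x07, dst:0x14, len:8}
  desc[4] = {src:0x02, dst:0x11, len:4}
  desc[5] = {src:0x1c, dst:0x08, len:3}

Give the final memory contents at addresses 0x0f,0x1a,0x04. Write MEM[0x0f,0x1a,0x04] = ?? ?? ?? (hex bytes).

[0] 0x00->0x13 len=3 : b9 7c ce
[1] 0x06->0x0f len=7 : 0c 48 e2 d0 21 f3 72
[2] 0x15->0x0f len=5 : 72 69 cf d3 0b
[3] 0x07->0x14 len=8 : 48 e2 d0 21 f3 72 ee 57
[4] 0x02->0x11 len=4 : ce 70 3a 73
[5] 0x1c->0x08 len=3 : 72 ec 45
query mem[0x0f]=0x72, mem[0x1a]=0xee, mem[0x04]=0x3a

MEM[0x0f,0x1a,0x04] = 72 ee 3a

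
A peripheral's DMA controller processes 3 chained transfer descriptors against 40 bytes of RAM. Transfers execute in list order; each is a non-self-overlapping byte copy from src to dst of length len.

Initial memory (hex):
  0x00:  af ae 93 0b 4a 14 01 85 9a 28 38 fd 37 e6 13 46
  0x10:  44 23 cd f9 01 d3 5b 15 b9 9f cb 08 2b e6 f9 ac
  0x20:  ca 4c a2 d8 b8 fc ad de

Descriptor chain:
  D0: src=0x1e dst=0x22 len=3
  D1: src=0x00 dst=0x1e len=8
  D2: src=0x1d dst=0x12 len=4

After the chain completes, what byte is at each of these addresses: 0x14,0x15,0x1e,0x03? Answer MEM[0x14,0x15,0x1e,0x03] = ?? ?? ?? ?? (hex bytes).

MEM[0x14,0x15,0x1e,0x03] = ae 93 af 0b

#0 dst[0x22+3] := {0xf9,0xac,0xca}
#1 dst[0x1e+8] := {0xaf,0xae,0x93,0x0b,0x4a,0x14,0x01,0x85}
#2 dst[0x12+4] := {0xe6,0xaf,0xae,0x93}
query mem[0x14]=0xae, mem[0x15]=0x93, mem[0x1e]=0xaf, mem[0x03]=0x0b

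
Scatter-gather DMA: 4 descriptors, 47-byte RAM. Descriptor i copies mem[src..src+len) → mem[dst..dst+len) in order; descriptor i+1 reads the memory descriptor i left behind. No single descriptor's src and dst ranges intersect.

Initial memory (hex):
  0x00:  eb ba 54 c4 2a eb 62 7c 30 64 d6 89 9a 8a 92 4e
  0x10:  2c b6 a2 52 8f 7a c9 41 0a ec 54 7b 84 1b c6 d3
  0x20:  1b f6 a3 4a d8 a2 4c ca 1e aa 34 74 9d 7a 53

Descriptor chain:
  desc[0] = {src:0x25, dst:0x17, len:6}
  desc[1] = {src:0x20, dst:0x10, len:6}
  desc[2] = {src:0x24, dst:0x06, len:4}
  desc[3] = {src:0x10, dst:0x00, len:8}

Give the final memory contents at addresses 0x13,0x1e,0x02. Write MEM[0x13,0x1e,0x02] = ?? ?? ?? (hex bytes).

MEM[0x13,0x1e,0x02] = 4a c6 a3

[0] 0x25->0x17 len=6 : a2 4c ca 1e aa 34
[1] 0x20->0x10 len=6 : 1b f6 a3 4a d8 a2
[2] 0x24->0x06 len=4 : d8 a2 4c ca
[3] 0x10->0x00 len=8 : 1b f6 a3 4a d8 a2 c9 a2
query mem[0x13]=0x4a, mem[0x1e]=0xc6, mem[0x02]=0xa3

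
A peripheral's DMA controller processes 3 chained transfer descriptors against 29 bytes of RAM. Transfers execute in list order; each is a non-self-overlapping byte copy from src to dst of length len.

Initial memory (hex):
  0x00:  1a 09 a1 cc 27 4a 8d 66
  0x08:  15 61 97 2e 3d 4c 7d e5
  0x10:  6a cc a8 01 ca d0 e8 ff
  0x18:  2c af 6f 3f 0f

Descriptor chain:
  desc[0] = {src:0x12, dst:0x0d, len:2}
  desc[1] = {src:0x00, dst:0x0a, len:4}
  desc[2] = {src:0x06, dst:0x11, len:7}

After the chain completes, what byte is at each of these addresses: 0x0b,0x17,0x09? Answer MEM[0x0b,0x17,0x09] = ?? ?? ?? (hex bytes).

MEM[0x0b,0x17,0x09] = 09 a1 61

  after D0: wrote 2B at 0x0d = a801
  after D1: wrote 4B at 0x0a = 1a09a1cc
  after D2: wrote 7B at 0x11 = 8d6615611a09a1
query mem[0x0b]=0x09, mem[0x17]=0xa1, mem[0x09]=0x61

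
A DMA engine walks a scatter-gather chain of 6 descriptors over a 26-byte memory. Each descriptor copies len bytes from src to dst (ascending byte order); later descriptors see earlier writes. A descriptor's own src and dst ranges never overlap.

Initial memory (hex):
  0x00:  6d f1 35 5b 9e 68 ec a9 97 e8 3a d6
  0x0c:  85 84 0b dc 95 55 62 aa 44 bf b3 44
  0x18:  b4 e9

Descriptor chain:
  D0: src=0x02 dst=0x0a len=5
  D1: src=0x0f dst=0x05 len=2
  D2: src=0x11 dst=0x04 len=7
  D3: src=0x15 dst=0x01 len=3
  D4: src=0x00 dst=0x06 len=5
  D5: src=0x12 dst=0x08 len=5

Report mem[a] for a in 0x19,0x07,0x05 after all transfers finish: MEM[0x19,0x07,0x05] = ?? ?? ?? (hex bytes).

MEM[0x19,0x07,0x05] = e9 bf 62

#0 dst[0x0a+5] := {0x35,0x5b,0x9e,0x68,0xec}
#1 dst[0x05+2] := {0xdc,0x95}
#2 dst[0x04+7] := {0x55,0x62,0xaa,0x44,0xbf,0xb3,0x44}
#3 dst[0x01+3] := {0xbf,0xb3,0x44}
#4 dst[0x06+5] := {0x6d,0xbf,0xb3,0x44,0x55}
#5 dst[0x08+5] := {0x62,0xaa,0x44,0xbf,0xb3}
query mem[0x19]=0xe9, mem[0x07]=0xbf, mem[0x05]=0x62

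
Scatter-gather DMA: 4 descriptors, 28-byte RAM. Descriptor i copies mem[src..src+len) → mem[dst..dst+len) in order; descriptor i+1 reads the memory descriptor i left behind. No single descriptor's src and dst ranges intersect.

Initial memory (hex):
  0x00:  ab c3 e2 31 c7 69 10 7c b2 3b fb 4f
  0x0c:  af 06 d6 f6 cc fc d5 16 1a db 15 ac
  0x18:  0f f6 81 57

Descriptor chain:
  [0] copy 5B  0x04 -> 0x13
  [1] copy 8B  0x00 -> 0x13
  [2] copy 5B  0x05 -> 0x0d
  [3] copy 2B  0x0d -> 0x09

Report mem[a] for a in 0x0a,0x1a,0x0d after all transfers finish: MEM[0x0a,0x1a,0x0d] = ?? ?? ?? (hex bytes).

#0 dst[0x13+5] := {0xc7,0x69,0x10,0x7c,0xb2}
#1 dst[0x13+8] := {0xab,0xc3,0xe2,0x31,0xc7,0x69,0x10,0x7c}
#2 dst[0x0d+5] := {0x69,0x10,0x7c,0xb2,0x3b}
#3 dst[0x09+2] := {0x69,0x10}
query mem[0x0a]=0x10, mem[0x1a]=0x7c, mem[0x0d]=0x69

MEM[0x0a,0x1a,0x0d] = 10 7c 69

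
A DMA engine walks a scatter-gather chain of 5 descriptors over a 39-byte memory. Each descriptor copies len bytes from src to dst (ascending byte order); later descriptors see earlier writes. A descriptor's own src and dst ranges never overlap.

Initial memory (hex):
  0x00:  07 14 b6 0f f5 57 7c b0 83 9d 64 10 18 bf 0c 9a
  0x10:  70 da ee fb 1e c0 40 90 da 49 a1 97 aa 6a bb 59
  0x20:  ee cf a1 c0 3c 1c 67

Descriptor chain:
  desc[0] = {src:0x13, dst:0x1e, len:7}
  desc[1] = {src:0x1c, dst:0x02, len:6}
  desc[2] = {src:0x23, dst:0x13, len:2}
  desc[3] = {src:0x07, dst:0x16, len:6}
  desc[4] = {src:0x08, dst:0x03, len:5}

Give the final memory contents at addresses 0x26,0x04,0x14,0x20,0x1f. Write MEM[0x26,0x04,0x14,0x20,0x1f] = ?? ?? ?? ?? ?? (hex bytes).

  after D0: wrote 7B at 0x1e = fb1ec04090da49
  after D1: wrote 6B at 0x02 = aa6afb1ec040
  after D2: wrote 2B at 0x13 = da49
  after D3: wrote 6B at 0x16 = 40839d641018
  after D4: wrote 5B at 0x03 = 839d641018
query mem[0x26]=0x67, mem[0x04]=0x9d, mem[0x14]=0x49, mem[0x20]=0xc0, mem[0x1f]=0x1e

MEM[0x26,0x04,0x14,0x20,0x1f] = 67 9d 49 c0 1e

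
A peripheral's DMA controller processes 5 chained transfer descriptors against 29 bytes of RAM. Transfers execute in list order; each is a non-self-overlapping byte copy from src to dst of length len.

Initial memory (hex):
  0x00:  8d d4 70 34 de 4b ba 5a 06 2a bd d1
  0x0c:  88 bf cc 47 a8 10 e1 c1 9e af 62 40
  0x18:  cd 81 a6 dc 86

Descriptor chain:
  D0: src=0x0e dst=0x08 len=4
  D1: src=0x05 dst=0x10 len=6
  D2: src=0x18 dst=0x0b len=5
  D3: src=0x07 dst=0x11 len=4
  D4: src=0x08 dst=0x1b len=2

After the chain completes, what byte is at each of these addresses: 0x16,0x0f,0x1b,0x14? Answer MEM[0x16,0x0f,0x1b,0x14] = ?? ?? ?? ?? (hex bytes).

MEM[0x16,0x0f,0x1b,0x14] = 62 86 cc a8

  after D0: wrote 4B at 0x08 = cc47a810
  after D1: wrote 6B at 0x10 = 4bba5acc47a8
  after D2: wrote 5B at 0x0b = cd81a6dc86
  after D3: wrote 4B at 0x11 = 5acc47a8
  after D4: wrote 2B at 0x1b = cc47
query mem[0x16]=0x62, mem[0x0f]=0x86, mem[0x1b]=0xcc, mem[0x14]=0xa8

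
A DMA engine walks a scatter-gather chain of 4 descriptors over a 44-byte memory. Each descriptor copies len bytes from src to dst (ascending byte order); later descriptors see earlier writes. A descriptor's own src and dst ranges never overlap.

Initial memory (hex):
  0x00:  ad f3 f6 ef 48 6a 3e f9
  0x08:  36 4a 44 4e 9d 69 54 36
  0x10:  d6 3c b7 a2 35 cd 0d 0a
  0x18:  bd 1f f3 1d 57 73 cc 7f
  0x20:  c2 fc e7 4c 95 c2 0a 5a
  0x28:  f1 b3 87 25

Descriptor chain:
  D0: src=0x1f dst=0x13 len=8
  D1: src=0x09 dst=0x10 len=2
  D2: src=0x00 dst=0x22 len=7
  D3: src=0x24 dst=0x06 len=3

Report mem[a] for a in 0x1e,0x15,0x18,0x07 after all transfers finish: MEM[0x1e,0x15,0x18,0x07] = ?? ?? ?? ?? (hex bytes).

MEM[0x1e,0x15,0x18,0x07] = cc fc 95 ef

  after D0: wrote 8B at 0x13 = 7fc2fce74c95c20a
  after D1: wrote 2B at 0x10 = 4a44
  after D2: wrote 7B at 0x22 = adf3f6ef486a3e
  after D3: wrote 3B at 0x06 = f6ef48
query mem[0x1e]=0xcc, mem[0x15]=0xfc, mem[0x18]=0x95, mem[0x07]=0xef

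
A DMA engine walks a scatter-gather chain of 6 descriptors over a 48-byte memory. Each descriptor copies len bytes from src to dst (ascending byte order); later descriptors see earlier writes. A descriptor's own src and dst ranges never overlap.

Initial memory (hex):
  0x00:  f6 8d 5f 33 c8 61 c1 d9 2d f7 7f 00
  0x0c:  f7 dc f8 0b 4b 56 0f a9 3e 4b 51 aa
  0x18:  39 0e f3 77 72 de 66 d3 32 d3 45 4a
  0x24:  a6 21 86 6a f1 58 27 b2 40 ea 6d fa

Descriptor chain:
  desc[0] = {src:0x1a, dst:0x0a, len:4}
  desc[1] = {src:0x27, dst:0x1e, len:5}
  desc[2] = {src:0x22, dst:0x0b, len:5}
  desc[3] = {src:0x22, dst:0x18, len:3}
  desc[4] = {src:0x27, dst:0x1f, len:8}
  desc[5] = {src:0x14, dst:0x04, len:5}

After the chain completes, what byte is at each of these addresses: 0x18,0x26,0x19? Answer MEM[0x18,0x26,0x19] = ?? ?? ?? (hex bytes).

MEM[0x18,0x26,0x19] = b2 6d 4a

#0 dst[0x0a+4] := {0xf3,0x77,0x72,0xde}
#1 dst[0x1e+5] := {0x6a,0xf1,0x58,0x27,0xb2}
#2 dst[0x0b+5] := {0xb2,0x4a,0xa6,0x21,0x86}
#3 dst[0x18+3] := {0xb2,0x4a,0xa6}
#4 dst[0x1f+8] := {0x6a,0xf1,0x58,0x27,0xb2,0x40,0xea,0x6d}
#5 dst[0x04+5] := {0x3e,0x4b,0x51,0xaa,0xb2}
query mem[0x18]=0xb2, mem[0x26]=0x6d, mem[0x19]=0x4a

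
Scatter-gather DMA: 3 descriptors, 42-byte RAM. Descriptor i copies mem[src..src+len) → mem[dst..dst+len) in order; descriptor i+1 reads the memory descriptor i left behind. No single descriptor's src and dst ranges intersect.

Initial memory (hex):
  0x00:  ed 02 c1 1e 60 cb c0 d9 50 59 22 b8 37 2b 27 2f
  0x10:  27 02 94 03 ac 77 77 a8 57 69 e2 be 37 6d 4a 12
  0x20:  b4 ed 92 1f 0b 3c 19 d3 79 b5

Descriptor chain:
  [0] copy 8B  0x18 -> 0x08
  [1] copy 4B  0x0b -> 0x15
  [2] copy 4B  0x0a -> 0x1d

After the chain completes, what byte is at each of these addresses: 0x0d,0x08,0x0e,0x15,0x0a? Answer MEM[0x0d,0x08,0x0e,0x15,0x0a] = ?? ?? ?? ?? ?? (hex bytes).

MEM[0x0d,0x08,0x0e,0x15,0x0a] = 6d 57 4a be e2

#0 dst[0x08+8] := {0x57,0x69,0xe2,0xbe,0x37,0x6d,0x4a,0x12}
#1 dst[0x15+4] := {0xbe,0x37,0x6d,0x4a}
#2 dst[0x1d+4] := {0xe2,0xbe,0x37,0x6d}
query mem[0x0d]=0x6d, mem[0x08]=0x57, mem[0x0e]=0x4a, mem[0x15]=0xbe, mem[0x0a]=0xe2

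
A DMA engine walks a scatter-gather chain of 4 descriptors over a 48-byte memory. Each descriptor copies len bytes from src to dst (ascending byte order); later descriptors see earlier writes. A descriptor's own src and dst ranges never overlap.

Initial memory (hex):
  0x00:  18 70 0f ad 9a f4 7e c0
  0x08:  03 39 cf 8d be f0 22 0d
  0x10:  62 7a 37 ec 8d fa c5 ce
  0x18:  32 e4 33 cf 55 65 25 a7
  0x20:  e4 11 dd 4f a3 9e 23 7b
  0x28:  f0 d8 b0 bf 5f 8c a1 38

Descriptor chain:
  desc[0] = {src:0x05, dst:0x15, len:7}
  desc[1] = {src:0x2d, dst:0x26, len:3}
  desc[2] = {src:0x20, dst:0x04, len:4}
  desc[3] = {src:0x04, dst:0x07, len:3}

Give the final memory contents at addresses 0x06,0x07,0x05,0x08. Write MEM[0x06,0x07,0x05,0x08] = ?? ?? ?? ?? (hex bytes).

  after D0: wrote 7B at 0x15 = f47ec00339cf8d
  after D1: wrote 3B at 0x26 = 8ca138
  after D2: wrote 4B at 0x04 = e411dd4f
  after D3: wrote 3B at 0x07 = e411dd
query mem[0x06]=0xdd, mem[0x07]=0xe4, mem[0x05]=0x11, mem[0x08]=0x11

MEM[0x06,0x07,0x05,0x08] = dd e4 11 11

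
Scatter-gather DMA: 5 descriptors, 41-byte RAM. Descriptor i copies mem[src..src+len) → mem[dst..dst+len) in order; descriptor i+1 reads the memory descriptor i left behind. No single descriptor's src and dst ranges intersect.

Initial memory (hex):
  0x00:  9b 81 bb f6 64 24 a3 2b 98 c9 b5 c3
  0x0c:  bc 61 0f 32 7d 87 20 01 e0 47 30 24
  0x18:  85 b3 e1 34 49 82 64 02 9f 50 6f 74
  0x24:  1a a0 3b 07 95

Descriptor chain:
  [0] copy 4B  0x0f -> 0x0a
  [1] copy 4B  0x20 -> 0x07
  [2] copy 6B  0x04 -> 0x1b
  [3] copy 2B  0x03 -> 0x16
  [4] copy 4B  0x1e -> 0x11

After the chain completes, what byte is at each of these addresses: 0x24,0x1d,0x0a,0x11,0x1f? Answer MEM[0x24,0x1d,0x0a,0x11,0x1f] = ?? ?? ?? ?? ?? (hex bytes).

#0 dst[0x0a+4] := {0x32,0x7d,0x87,0x20}
#1 dst[0x07+4] := {0x9f,0x50,0x6f,0x74}
#2 dst[0x1b+6] := {0x64,0x24,0xa3,0x9f,0x50,0x6f}
#3 dst[0x16+2] := {0xf6,0x64}
#4 dst[0x11+4] := {0x9f,0x50,0x6f,0x50}
query mem[0x24]=0x1a, mem[0x1d]=0xa3, mem[0x0a]=0x74, mem[0x11]=0x9f, mem[0x1f]=0x50

MEM[0x24,0x1d,0x0a,0x11,0x1f] = 1a a3 74 9f 50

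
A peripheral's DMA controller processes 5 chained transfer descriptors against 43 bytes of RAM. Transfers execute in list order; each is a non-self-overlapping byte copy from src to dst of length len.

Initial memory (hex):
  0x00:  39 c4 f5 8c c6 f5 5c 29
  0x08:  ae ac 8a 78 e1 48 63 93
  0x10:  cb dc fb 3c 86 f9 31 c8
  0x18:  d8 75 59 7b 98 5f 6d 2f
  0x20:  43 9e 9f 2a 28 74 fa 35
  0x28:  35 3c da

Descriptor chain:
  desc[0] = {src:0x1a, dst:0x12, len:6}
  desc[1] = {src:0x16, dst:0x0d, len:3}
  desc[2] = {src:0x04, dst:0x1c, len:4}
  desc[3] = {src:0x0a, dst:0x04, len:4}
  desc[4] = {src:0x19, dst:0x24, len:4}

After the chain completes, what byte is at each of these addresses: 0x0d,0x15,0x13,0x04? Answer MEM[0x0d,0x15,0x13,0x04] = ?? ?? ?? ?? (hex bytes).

MEM[0x0d,0x15,0x13,0x04] = 6d 5f 7b 8a

[0] 0x1a->0x12 len=6 : 59 7b 98 5f 6d 2f
[1] 0x16->0x0d len=3 : 6d 2f d8
[2] 0x04->0x1c len=4 : c6 f5 5c 29
[3] 0x0a->0x04 len=4 : 8a 78 e1 6d
[4] 0x19->0x24 len=4 : 75 59 7b c6
query mem[0x0d]=0x6d, mem[0x15]=0x5f, mem[0x13]=0x7b, mem[0x04]=0x8a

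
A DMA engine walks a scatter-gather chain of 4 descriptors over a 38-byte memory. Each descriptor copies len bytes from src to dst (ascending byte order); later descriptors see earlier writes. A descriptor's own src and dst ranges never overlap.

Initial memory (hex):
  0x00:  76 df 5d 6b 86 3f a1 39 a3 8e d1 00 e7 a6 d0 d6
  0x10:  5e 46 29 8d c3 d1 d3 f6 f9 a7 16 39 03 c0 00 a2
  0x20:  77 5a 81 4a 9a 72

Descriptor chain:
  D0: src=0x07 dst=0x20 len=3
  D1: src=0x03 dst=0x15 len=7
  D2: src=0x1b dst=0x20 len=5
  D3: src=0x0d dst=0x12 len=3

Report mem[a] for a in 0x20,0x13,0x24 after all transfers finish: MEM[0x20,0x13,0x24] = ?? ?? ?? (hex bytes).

MEM[0x20,0x13,0x24] = 8e d0 a2

  after D0: wrote 3B at 0x20 = 39a38e
  after D1: wrote 7B at 0x15 = 6b863fa139a38e
  after D2: wrote 5B at 0x20 = 8e03c000a2
  after D3: wrote 3B at 0x12 = a6d0d6
query mem[0x20]=0x8e, mem[0x13]=0xd0, mem[0x24]=0xa2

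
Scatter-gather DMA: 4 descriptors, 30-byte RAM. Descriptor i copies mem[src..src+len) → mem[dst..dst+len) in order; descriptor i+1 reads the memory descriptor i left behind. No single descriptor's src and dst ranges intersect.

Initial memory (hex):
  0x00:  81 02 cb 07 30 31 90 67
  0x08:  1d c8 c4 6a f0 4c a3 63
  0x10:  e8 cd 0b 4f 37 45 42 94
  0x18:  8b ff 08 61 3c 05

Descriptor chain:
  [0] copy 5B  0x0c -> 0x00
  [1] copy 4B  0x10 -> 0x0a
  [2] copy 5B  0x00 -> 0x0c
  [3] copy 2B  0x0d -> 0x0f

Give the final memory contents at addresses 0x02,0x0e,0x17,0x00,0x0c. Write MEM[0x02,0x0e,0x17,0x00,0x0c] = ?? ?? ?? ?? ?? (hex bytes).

#0 dst[0x00+5] := {0xf0,0x4c,0xa3,0x63,0xe8}
#1 dst[0x0a+4] := {0xe8,0xcd,0x0b,0x4f}
#2 dst[0x0c+5] := {0xf0,0x4c,0xa3,0x63,0xe8}
#3 dst[0x0f+2] := {0x4c,0xa3}
query mem[0x02]=0xa3, mem[0x0e]=0xa3, mem[0x17]=0x94, mem[0x00]=0xf0, mem[0x0c]=0xf0

MEM[0x02,0x0e,0x17,0x00,0x0c] = a3 a3 94 f0 f0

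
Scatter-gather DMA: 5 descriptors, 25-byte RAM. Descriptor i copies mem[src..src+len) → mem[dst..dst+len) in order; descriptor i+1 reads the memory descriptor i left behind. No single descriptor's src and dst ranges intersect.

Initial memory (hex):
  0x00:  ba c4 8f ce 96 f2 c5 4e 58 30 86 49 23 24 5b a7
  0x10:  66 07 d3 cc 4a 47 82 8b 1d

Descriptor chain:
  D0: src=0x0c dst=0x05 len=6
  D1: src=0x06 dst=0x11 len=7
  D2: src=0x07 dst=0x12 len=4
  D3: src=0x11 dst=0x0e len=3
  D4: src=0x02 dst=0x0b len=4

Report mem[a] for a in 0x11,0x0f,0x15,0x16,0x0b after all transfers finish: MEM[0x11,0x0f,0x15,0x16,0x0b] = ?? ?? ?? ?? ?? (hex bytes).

#0 dst[0x05+6] := {0x23,0x24,0x5b,0xa7,0x66,0x07}
#1 dst[0x11+7] := {0x24,0x5b,0xa7,0x66,0x07,0x49,0x23}
#2 dst[0x12+4] := {0x5b,0xa7,0x66,0x07}
#3 dst[0x0e+3] := {0x24,0x5b,0xa7}
#4 dst[0x0b+4] := {0x8f,0xce,0x96,0x23}
query mem[0x11]=0x24, mem[0x0f]=0x5b, mem[0x15]=0x07, mem[0x16]=0x49, mem[0x0b]=0x8f

MEM[0x11,0x0f,0x15,0x16,0x0b] = 24 5b 07 49 8f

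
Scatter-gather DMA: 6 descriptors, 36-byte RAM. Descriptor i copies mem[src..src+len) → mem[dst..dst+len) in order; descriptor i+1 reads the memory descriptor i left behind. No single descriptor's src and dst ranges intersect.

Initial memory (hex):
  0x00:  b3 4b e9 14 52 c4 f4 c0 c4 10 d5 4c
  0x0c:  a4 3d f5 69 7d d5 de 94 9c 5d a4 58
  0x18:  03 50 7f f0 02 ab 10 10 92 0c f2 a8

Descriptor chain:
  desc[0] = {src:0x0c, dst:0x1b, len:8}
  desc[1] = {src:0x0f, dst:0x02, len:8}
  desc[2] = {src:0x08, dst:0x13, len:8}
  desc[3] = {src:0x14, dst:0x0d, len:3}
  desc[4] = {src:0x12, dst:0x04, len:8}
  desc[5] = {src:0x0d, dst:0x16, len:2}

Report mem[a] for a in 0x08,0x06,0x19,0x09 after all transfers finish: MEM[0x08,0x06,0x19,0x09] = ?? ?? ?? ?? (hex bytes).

D0: mem[0x1b..0x22] <- [a4 3d f5 69 7d d5 de 94]
D1: mem[0x02..0x09] <- [69 7d d5 de 94 9c 5d a4]
D2: mem[0x13..0x1a] <- [5d a4 d5 4c a4 3d f5 69]
D3: mem[0x0d..0x0f] <- [a4 d5 4c]
D4: mem[0x04..0x0b] <- [de 5d a4 d5 4c a4 3d f5]
D5: mem[0x16..0x17] <- [a4 d5]
query mem[0x08]=0x4c, mem[0x06]=0xa4, mem[0x19]=0xf5, mem[0x09]=0xa4

MEM[0x08,0x06,0x19,0x09] = 4c a4 f5 a4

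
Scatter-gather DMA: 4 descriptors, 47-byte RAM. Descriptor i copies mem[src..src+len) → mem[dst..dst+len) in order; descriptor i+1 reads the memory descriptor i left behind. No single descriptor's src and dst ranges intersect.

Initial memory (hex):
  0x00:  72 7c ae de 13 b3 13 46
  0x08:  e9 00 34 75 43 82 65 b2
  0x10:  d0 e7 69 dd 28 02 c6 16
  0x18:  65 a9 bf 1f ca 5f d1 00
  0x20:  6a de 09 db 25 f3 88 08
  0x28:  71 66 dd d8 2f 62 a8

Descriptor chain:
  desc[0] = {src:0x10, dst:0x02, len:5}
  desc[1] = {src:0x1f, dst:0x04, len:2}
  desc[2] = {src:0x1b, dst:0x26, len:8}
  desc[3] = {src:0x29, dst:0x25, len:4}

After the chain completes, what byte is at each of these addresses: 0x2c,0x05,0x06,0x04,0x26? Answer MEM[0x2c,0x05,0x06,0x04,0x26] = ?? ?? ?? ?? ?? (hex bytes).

  after D0: wrote 5B at 0x02 = d0e769dd28
  after D1: wrote 2B at 0x04 = 006a
  after D2: wrote 8B at 0x26 = 1fca5fd1006ade09
  after D3: wrote 4B at 0x25 = d1006ade
query mem[0x2c]=0xde, mem[0x05]=0x6a, mem[0x06]=0x28, mem[0x04]=0x00, mem[0x26]=0x00

MEM[0x2c,0x05,0x06,0x04,0x26] = de 6a 28 00 00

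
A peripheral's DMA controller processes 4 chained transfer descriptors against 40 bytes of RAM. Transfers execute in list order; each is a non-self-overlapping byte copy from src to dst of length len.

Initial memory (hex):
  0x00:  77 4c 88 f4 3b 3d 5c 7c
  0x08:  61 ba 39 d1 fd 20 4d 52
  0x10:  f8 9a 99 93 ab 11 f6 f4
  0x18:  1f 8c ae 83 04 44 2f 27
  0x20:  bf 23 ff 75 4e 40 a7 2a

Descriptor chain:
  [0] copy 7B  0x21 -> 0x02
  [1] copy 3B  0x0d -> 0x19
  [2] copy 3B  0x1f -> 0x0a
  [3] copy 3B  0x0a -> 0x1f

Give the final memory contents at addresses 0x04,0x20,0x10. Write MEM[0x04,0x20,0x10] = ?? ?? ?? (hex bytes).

MEM[0x04,0x20,0x10] = 75 bf f8

  after D0: wrote 7B at 0x02 = 23ff754e40a72a
  after D1: wrote 3B at 0x19 = 204d52
  after D2: wrote 3B at 0x0a = 27bf23
  after D3: wrote 3B at 0x1f = 27bf23
query mem[0x04]=0x75, mem[0x20]=0xbf, mem[0x10]=0xf8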